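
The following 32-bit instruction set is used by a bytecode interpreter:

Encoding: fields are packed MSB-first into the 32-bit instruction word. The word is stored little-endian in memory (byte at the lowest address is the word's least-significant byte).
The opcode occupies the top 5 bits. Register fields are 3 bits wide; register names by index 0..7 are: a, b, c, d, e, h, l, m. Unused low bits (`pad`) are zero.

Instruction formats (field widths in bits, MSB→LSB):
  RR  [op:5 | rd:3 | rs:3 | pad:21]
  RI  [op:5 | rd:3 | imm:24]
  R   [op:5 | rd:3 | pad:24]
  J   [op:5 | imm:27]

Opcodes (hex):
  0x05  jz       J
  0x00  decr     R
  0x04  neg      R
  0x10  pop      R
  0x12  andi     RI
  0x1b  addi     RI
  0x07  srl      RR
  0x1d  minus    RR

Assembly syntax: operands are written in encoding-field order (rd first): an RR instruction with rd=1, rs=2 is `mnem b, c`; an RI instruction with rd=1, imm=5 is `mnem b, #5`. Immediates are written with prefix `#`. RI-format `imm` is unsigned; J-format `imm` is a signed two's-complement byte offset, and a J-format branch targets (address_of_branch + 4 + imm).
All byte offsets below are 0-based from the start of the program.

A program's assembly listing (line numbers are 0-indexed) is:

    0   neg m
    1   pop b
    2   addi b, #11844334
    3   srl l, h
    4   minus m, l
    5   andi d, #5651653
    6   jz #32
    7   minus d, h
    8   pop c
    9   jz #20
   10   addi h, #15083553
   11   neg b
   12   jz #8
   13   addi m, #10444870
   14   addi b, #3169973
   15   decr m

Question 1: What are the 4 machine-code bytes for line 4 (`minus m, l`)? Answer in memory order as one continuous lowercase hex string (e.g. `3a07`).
L4: minus op=0x1d:5|rd=7:3|rs=6:3|pad=0:21 ⇒ 0xefc00000 ⇒ little 00 00 c0 ef

0000c0ef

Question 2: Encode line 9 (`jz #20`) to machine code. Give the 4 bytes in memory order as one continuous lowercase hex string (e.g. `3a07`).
line 9 (jz): pack op=0x5:5|imm=20:27 = 0x28000014; little→ 14 00 00 28

14000028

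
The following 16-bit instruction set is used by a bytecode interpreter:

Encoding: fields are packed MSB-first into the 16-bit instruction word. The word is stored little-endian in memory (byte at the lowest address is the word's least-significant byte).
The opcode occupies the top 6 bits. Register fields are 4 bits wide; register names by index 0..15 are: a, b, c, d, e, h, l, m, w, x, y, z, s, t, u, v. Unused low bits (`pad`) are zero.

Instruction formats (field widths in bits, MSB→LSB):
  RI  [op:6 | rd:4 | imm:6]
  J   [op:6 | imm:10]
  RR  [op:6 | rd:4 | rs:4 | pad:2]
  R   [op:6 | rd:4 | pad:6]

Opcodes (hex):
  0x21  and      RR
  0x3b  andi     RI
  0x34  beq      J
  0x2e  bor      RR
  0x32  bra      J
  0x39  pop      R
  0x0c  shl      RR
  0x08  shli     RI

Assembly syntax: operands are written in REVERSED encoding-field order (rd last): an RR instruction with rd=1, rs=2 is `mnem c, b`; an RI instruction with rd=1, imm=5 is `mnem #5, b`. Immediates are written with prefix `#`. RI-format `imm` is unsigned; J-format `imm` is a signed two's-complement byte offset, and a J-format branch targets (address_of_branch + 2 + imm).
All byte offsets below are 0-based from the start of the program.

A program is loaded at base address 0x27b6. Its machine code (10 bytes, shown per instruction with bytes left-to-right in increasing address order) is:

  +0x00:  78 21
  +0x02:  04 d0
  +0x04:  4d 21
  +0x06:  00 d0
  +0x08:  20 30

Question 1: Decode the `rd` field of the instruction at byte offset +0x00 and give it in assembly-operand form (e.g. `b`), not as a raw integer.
h

+0x00: 78 21 ⇒ word 0x2178 (little)
  top 6b → 0x8 → shli [RI]
  rd: (w>>6)&0xf=0x5 → h
  imm: (w>>0)&0x3f=0x38 → #56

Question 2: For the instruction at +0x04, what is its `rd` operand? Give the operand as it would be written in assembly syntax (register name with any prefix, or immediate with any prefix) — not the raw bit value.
h

+0x04: 4d 21 ⇒ word 0x214d (little)
  opcode bits[15:10]=0x8: shli/RI
  rd@[9:6]=0x5 ⇒ h
  imm@[5:0]=0xd ⇒ #13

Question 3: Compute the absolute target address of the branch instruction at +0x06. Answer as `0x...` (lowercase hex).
@+06  little-endian(00 d0) = 0xd000
  top 6b → 0x34 → beq [J]
  [9:0] imm=0 = #0
  target = base 0x27b6 + off 0x06 + 2 + imm 0 = 0x27be

0x27be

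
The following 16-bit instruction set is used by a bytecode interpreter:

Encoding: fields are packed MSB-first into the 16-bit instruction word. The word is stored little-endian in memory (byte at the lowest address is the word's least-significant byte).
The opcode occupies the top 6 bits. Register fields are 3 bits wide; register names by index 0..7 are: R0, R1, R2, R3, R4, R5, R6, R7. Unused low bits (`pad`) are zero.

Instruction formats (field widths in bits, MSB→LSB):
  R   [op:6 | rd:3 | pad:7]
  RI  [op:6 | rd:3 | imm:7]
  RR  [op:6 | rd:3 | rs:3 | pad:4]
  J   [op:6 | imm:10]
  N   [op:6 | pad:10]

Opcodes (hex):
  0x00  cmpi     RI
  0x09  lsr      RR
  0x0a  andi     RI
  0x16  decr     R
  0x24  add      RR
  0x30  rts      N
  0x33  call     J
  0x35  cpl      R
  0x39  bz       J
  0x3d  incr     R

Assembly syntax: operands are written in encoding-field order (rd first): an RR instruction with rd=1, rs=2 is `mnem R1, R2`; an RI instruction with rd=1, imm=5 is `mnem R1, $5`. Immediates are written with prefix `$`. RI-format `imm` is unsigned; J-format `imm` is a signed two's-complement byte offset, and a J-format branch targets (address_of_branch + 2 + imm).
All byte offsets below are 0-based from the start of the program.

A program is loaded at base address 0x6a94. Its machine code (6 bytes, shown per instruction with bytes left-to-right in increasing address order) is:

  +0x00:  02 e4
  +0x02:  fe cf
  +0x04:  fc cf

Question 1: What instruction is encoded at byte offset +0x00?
[00] 02 e4 → 0xe402
  op=0xe402>>10=0x39 ⇒ bz (J)
  imm: (w>>0)&0x3ff=0x2 → $2

bz $2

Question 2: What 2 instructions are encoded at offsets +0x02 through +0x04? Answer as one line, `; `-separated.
call $-2; call $-4

+0x02: fe cf ⇒ word 0xcffe (little)
  opcode bits[15:10]=0x33: call/J
  imm@[9:0]=0x3fe (s10→-2) ⇒ $-2
+0x04: fc cf ⇒ word 0xcffc (little)
  opcode bits[15:10]=0x33: call/J
  imm@[9:0]=0x3fc (s10→-4) ⇒ $-4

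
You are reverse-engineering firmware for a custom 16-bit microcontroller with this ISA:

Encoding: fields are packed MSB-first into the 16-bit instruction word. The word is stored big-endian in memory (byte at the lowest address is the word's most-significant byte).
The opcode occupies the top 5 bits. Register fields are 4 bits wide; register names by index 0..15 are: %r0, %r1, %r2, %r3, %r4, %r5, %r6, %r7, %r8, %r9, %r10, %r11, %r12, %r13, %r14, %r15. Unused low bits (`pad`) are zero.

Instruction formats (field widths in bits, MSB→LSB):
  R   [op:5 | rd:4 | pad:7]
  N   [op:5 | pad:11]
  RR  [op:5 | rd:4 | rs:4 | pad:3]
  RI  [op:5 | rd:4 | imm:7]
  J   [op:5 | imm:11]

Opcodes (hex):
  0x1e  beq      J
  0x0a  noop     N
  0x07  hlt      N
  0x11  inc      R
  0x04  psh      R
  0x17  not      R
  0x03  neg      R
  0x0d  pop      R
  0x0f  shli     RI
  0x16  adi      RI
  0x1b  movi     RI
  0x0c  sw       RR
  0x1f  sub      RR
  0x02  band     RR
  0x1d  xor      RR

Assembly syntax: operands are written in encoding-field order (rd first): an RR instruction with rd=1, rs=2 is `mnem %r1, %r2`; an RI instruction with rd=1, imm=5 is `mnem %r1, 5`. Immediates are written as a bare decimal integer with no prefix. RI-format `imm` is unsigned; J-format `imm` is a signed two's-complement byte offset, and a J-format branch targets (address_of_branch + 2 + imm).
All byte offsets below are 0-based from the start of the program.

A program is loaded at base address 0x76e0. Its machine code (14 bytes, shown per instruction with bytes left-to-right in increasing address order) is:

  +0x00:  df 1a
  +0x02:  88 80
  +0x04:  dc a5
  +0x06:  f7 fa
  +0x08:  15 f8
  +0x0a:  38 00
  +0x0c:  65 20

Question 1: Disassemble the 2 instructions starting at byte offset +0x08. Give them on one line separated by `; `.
[08] 15 f8 → 0x15f8
  opcode bits[15:11]=0x2: band/RR
  rd@[10:7]=0xb ⇒ %r11
  rs@[6:3]=0xf ⇒ %r15
[0a] 38 00 → 0x3800
  opcode bits[15:11]=0x7: hlt/N

band %r11, %r15; hlt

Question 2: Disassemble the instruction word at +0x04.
[04] dc a5 → 0xdca5
  opcode bits[15:11]=0x1b: movi/RI
  rd@[10:7]=0x9 ⇒ %r9
  imm@[6:0]=0x25 ⇒ 37

movi %r9, 37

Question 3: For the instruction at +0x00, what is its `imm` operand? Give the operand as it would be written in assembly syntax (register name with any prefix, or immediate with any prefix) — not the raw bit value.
26

[00] df 1a → 0xdf1a
  op=0xdf1a>>11=0x1b ⇒ movi (RI)
  [10:7] rd=14 = %r14
  [6:0] imm=26 = 26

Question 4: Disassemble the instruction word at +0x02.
[02] 88 80 → 0x8880
  top 5b → 0x11 → inc [R]
  rd: (w>>7)&0xf=0x1 → %r1

inc %r1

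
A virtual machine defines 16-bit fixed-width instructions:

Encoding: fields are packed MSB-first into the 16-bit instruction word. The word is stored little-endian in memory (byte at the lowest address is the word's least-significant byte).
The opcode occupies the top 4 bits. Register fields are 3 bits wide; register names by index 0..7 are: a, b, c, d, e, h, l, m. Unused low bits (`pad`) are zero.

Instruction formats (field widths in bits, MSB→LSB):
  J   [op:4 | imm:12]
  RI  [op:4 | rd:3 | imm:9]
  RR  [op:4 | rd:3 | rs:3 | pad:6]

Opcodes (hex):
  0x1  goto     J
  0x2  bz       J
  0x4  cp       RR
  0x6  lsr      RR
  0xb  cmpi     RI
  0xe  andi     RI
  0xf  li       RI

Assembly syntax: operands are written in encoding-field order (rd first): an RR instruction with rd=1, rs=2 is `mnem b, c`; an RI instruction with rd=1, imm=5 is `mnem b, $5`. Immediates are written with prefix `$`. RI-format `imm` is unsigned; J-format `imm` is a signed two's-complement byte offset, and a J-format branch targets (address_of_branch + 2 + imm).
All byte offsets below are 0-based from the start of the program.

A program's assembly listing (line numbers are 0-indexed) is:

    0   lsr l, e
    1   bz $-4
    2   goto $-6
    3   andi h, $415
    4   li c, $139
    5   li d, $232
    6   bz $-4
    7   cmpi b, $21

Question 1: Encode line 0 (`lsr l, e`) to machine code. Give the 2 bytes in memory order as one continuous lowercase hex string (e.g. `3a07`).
006d

0. lsr fields op=0x6:4|rd=6:3|rs=4:3|pad=0:6 → word 6d00h → 00 6d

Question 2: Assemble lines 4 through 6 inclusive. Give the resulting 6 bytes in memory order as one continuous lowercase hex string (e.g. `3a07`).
4. li fields op=0xf:4|rd=2:3|imm=139:9 → word f48bh → 8b f4
5. li fields op=0xf:4|rd=3:3|imm=232:9 → word f6e8h → e8 f6
6. bz fields op=0x2:4|imm=-4:12 → word 2ffch → fc 2f

8bf4e8f6fc2f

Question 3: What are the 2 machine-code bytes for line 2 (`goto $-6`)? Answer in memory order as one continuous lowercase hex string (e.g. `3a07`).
fa1f

2. goto fields op=0x1:4|imm=-6:12 → word 1ffah → fa 1f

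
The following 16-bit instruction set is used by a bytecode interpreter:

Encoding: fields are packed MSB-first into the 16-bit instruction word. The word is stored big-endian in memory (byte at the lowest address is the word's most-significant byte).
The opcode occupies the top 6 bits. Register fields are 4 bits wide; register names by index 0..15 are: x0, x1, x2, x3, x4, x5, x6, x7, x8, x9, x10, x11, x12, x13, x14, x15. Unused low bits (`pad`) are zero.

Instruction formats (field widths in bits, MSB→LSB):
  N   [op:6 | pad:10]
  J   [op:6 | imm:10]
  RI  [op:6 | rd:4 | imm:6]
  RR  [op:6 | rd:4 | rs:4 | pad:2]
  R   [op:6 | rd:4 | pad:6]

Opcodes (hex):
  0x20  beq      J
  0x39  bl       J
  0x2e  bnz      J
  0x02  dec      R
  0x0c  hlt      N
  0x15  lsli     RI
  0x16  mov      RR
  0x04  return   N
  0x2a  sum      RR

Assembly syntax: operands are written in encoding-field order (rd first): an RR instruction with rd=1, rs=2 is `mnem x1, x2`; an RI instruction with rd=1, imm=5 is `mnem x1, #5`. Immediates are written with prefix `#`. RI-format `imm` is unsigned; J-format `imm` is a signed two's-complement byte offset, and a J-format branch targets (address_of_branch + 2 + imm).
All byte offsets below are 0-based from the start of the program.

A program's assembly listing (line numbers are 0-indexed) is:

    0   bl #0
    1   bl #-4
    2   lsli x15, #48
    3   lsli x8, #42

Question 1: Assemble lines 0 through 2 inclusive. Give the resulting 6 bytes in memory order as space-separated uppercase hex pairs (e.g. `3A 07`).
0. bl fields op=0x39:6|imm=0:10 → word e400h → e4 00
1. bl fields op=0x39:6|imm=-4:10 → word e7fch → e7 fc
2. lsli fields op=0x15:6|rd=15:4|imm=48:6 → word 57f0h → 57 f0

E4 00 E7 FC 57 F0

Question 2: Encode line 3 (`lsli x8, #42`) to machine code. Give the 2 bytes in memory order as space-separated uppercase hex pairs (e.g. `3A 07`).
56 2A

L3: lsli op=0x15:6|rd=8:4|imm=42:6 ⇒ 0x562a ⇒ big 56 2a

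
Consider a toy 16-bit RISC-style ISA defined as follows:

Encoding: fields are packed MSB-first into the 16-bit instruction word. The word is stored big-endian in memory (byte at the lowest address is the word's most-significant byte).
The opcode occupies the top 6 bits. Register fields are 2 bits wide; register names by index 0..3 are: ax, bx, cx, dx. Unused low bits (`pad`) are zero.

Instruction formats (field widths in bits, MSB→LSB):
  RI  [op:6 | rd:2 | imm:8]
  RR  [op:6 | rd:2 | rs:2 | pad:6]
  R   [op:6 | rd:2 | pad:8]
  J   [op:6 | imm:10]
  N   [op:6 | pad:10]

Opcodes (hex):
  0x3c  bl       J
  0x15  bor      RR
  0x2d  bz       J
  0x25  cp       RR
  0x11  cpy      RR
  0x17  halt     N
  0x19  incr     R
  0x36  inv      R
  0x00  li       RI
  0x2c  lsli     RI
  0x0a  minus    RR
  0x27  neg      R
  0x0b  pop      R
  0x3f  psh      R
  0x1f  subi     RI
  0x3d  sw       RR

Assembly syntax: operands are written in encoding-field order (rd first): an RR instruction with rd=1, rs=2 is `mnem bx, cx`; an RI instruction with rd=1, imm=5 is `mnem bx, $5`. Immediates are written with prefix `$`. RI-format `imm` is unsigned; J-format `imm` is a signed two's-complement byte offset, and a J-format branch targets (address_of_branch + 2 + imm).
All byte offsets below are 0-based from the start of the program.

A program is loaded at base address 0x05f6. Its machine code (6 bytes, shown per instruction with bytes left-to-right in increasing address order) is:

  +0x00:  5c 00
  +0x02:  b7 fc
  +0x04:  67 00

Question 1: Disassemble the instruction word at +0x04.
[04] 67 00 → 0x6700
  opcode bits[15:10]=0x19: incr/R
  rd@[9:8]=0x3 ⇒ dx

incr dx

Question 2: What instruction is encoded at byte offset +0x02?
off 0x02: read b7 fc as big → 0xb7fc
  op=0xb7fc>>10=0x2d ⇒ bz (J)
  [9:0] imm=1020 (s10→-4) = $-4

bz $-4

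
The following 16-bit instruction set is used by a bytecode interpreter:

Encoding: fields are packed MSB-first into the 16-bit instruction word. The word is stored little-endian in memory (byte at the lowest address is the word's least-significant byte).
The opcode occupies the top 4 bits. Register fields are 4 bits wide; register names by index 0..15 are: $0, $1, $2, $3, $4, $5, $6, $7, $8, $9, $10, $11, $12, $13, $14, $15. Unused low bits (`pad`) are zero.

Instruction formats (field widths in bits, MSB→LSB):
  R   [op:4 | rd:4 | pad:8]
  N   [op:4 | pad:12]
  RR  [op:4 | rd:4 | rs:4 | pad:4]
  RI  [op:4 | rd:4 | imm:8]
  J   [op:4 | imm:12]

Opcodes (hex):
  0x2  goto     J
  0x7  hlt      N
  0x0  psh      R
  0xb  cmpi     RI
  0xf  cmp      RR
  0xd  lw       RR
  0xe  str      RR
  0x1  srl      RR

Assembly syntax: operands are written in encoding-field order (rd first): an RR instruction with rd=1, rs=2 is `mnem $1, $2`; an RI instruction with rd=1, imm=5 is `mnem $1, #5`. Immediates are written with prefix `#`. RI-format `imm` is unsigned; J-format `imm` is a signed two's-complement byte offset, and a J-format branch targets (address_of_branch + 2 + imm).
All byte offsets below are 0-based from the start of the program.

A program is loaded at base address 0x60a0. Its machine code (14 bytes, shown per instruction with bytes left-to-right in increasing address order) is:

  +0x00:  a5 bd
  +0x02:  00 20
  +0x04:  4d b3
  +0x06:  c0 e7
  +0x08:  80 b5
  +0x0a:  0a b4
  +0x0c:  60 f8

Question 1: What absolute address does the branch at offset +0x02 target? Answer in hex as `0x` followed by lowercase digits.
off 0x02: read 00 20 as little → 0x2000
  op=0x2000>>12=0x2 ⇒ goto (J)
  imm: (w>>0)&0xfff=0x0 → #0
  target = base 0x60a0 + off 0x02 + 2 + imm 0 = 0x60a4

0x60a4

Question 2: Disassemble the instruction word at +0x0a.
+0x0a: 0a b4 ⇒ word 0xb40a (little)
  opcode bits[15:12]=0xb: cmpi/RI
  rd@[11:8]=0x4 ⇒ $4
  imm@[7:0]=0xa ⇒ #10

cmpi $4, #10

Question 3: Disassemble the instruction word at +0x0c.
+0x0c: 60 f8 ⇒ word 0xf860 (little)
  op=0xf860>>12=0xf ⇒ cmp (RR)
  rd: (w>>8)&0xf=0x8 → $8
  rs: (w>>4)&0xf=0x6 → $6

cmp $8, $6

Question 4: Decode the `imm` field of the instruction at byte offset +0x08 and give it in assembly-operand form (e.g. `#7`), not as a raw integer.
#128

@+08  little-endian(80 b5) = 0xb580
  top 4b → 0xb → cmpi [RI]
  rd: (w>>8)&0xf=0x5 → $5
  imm: (w>>0)&0xff=0x80 → #128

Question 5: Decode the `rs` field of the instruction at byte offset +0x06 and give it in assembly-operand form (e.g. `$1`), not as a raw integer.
[06] c0 e7 → 0xe7c0
  op=0xe7c0>>12=0xe ⇒ str (RR)
  [11:8] rd=7 = $7
  [7:4] rs=12 = $12

$12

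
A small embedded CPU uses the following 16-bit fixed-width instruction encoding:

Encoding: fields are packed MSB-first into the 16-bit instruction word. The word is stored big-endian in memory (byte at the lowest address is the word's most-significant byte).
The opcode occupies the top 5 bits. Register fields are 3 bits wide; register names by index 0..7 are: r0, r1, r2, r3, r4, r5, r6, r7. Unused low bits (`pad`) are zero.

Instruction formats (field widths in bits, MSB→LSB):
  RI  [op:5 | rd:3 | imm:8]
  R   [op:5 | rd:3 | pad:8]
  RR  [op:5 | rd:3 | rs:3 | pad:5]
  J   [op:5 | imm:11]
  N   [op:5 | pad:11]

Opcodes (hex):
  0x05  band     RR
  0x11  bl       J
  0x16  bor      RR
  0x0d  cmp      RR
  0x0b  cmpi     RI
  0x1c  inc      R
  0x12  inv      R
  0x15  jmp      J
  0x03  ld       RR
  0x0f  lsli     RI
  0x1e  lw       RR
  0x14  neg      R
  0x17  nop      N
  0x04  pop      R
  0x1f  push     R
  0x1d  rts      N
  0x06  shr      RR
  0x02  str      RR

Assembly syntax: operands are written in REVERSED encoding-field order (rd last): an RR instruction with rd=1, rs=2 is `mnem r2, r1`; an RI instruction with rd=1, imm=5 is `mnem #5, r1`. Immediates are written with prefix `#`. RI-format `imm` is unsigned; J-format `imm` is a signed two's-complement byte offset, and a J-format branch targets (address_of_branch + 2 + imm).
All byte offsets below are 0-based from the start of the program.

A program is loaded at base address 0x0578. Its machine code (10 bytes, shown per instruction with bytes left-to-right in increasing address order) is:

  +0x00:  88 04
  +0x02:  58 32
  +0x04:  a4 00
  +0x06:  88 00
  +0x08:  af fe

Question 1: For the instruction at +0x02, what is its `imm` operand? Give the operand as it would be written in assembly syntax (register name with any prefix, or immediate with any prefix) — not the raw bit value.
+0x02: 58 32 ⇒ word 0x5832 (big)
  op=0x5832>>11=0xb ⇒ cmpi (RI)
  rd@[10:8]=0x0 ⇒ r0
  imm@[7:0]=0x32 ⇒ #50

#50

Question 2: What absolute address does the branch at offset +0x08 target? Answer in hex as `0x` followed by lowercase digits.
off 0x08: read af fe as big → 0xaffe
  top 5b → 0x15 → jmp [J]
  [10:0] imm=2046 (s11→-2) = #-2
  target = base 0x0578 + off 0x08 + 2 + imm -2 = 0x0580

0x0580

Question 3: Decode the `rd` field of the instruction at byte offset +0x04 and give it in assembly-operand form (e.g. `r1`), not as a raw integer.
r4

@+04  big-endian(a4 00) = 0xa400
  top 5b → 0x14 → neg [R]
  rd@[10:8]=0x4 ⇒ r4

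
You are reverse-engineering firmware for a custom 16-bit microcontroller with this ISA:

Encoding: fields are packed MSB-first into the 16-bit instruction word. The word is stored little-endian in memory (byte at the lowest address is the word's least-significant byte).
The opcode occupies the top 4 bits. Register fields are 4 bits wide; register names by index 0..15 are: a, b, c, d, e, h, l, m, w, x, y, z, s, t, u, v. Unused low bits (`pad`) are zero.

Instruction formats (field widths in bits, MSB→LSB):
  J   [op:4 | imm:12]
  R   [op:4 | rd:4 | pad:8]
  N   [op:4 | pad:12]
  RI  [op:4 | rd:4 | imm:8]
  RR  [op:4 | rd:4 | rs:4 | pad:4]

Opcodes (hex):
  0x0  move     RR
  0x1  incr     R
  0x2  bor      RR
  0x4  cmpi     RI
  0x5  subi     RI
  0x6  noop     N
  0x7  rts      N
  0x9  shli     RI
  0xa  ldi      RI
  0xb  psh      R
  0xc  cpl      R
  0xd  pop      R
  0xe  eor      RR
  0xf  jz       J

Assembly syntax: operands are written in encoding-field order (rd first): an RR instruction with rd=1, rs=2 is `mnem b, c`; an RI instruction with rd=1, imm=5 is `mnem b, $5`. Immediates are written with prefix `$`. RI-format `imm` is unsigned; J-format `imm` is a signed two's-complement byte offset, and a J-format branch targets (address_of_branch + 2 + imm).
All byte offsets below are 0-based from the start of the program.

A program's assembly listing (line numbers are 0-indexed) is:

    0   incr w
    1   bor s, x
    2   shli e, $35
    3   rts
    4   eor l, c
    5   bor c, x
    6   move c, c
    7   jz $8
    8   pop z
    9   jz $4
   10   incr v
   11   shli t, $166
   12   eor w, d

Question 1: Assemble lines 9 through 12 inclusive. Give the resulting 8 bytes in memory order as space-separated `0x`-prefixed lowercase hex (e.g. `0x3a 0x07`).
0x04 0xf0 0x00 0x1f 0xa6 0x9d 0x30 0xe8

line 9 (jz): pack op=0xf:4|imm=4:12 = 0xf004; little→ 04 f0
line 10 (incr): pack op=0x1:4|rd=15:4|pad=0:8 = 0x1f00; little→ 00 1f
line 11 (shli): pack op=0x9:4|rd=13:4|imm=166:8 = 0x9da6; little→ a6 9d
line 12 (eor): pack op=0xe:4|rd=8:4|rs=3:4|pad=0:4 = 0xe830; little→ 30 e8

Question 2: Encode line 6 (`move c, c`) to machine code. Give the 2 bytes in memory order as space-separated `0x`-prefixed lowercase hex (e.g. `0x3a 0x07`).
0x20 0x02

6. move fields op=0x0:4|rd=2:4|rs=2:4|pad=0:4 → word 0220h → 20 02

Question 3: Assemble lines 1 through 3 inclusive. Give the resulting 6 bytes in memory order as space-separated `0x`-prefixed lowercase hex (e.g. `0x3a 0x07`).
1. bor fields op=0x2:4|rd=12:4|rs=9:4|pad=0:4 → word 2c90h → 90 2c
2. shli fields op=0x9:4|rd=4:4|imm=35:8 → word 9423h → 23 94
3. rts fields op=0x7:4|pad=0:12 → word 7000h → 00 70

0x90 0x2c 0x23 0x94 0x00 0x70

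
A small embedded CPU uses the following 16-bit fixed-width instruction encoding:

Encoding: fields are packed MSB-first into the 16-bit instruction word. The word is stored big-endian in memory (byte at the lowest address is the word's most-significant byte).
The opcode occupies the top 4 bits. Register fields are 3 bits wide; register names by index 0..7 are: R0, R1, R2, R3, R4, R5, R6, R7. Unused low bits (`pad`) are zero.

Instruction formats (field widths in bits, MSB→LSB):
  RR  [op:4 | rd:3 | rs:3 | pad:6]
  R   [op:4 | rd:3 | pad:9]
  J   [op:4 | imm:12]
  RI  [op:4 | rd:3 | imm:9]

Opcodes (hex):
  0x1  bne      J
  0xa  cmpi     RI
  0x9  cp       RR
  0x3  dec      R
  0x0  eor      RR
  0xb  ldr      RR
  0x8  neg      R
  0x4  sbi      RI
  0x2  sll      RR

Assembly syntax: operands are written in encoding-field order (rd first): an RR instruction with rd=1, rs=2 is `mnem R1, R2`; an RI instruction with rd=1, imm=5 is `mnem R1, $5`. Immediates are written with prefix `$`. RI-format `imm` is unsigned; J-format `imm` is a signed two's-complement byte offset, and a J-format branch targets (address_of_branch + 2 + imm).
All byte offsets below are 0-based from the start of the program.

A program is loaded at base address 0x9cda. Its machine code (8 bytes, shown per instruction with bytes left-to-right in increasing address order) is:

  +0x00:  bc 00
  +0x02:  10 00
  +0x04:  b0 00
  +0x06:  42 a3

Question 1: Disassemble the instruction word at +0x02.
@+02  big-endian(10 00) = 0x1000
  op=0x1000>>12=0x1 ⇒ bne (J)
  imm@[11:0]=0x0 ⇒ $0

bne $0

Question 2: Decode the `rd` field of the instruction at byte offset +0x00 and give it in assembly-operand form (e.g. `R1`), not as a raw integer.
@+00  big-endian(bc 00) = 0xbc00
  top 4b → 0xb → ldr [RR]
  rd: (w>>9)&0x7=0x6 → R6
  rs: (w>>6)&0x7=0x0 → R0

R6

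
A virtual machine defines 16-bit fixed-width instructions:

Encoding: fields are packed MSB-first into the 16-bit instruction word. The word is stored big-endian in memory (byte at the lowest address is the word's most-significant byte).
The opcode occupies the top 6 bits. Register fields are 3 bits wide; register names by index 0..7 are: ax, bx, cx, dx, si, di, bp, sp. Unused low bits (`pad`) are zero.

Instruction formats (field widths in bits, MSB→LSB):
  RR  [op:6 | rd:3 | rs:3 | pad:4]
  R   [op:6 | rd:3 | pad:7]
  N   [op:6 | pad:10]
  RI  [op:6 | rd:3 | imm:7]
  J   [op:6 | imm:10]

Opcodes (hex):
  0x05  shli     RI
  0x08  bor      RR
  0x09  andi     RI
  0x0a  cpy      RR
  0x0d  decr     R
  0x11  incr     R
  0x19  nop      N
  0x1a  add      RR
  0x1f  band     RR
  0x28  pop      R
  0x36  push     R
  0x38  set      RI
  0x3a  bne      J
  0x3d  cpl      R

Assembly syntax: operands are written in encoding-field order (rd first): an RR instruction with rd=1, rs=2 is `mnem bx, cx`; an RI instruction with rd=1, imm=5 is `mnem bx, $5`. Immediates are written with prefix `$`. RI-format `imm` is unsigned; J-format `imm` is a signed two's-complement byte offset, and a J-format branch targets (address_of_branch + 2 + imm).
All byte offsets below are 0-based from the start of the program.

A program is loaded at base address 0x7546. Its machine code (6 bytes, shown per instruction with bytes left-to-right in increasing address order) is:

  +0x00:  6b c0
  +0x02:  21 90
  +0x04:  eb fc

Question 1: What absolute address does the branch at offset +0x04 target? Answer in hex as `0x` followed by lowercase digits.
off 0x04: read eb fc as big → 0xebfc
  opcode bits[15:10]=0x3a: bne/J
  [9:0] imm=1020 (s10→-4) = $-4
  target = base 0x7546 + off 0x04 + 2 + imm -4 = 0x7548

0x7548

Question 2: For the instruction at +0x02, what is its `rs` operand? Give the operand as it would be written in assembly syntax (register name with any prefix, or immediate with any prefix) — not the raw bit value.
bx

+0x02: 21 90 ⇒ word 0x2190 (big)
  top 6b → 0x8 → bor [RR]
  rd: (w>>7)&0x7=0x3 → dx
  rs: (w>>4)&0x7=0x1 → bx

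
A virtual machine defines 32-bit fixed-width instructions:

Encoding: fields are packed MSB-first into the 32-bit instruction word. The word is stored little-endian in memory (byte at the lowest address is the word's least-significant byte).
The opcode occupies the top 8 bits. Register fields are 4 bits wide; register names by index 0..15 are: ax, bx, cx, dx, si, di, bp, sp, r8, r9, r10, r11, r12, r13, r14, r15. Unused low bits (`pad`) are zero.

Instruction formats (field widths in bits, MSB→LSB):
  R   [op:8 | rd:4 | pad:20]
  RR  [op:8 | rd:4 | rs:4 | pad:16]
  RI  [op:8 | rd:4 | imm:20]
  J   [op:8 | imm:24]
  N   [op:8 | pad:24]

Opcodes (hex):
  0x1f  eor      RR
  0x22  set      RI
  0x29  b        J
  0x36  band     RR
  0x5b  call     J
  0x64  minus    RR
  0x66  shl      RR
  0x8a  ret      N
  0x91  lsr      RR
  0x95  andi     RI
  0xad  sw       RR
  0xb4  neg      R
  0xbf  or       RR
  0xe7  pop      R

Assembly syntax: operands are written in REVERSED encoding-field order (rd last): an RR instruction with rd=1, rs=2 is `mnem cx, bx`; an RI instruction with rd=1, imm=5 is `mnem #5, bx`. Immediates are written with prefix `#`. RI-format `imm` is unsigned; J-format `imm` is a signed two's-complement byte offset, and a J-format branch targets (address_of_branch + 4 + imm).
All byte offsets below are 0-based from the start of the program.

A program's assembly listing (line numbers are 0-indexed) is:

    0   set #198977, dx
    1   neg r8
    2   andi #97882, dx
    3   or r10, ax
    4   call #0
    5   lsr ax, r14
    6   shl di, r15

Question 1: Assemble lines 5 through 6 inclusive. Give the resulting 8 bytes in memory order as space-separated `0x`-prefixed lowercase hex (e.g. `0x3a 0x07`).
0x00 0x00 0xe0 0x91 0x00 0x00 0xf5 0x66

5. lsr fields op=0x91:8|rd=14:4|rs=0:4|pad=0:16 → word 91e00000h → 00 00 e0 91
6. shl fields op=0x66:8|rd=15:4|rs=5:4|pad=0:16 → word 66f50000h → 00 00 f5 66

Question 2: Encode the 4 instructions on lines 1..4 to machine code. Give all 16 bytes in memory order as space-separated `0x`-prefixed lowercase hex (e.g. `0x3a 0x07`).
1. neg fields op=0xb4:8|rd=8:4|pad=0:20 → word b4800000h → 00 00 80 b4
2. andi fields op=0x95:8|rd=3:4|imm=97882:20 → word 95317e5ah → 5a 7e 31 95
3. or fields op=0xbf:8|rd=0:4|rs=10:4|pad=0:16 → word bf0a0000h → 00 00 0a bf
4. call fields op=0x5b:8|imm=0:24 → word 5b000000h → 00 00 00 5b

0x00 0x00 0x80 0xb4 0x5a 0x7e 0x31 0x95 0x00 0x00 0x0a 0xbf 0x00 0x00 0x00 0x5b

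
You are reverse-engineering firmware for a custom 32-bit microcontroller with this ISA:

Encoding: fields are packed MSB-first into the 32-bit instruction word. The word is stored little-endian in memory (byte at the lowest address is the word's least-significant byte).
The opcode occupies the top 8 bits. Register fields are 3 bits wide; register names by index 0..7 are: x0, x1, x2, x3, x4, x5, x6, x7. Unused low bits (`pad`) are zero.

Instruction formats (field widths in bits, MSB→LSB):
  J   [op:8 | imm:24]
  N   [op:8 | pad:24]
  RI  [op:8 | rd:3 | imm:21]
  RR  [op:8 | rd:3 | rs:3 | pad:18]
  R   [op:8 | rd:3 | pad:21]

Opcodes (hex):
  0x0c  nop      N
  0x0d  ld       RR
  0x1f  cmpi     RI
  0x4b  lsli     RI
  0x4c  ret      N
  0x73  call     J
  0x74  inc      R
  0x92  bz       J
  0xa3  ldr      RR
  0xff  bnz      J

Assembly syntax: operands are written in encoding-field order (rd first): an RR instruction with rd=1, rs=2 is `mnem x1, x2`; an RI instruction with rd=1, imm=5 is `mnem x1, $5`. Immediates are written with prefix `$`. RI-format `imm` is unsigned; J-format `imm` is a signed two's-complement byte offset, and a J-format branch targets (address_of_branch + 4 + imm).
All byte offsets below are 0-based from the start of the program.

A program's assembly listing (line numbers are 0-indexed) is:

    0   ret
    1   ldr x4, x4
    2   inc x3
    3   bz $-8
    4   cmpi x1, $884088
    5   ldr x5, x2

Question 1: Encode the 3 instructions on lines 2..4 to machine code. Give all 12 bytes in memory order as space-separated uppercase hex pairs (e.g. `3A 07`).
00 00 60 74 F8 FF FF 92 78 7D 2D 1F

line 2 (inc): pack op=0x74:8|rd=3:3|pad=0:21 = 0x74600000; little→ 00 00 60 74
line 3 (bz): pack op=0x92:8|imm=-8:24 = 0x92fffff8; little→ f8 ff ff 92
line 4 (cmpi): pack op=0x1f:8|rd=1:3|imm=884088:21 = 0x1f2d7d78; little→ 78 7d 2d 1f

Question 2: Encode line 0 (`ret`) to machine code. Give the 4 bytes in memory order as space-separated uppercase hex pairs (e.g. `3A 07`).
00 00 00 4C

0. ret fields op=0x4c:8|pad=0:24 → word 4c000000h → 00 00 00 4c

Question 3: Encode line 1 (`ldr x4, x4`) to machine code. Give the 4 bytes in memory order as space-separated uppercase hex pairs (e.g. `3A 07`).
1. ldr fields op=0xa3:8|rd=4:3|rs=4:3|pad=0:18 → word a3900000h → 00 00 90 a3

00 00 90 A3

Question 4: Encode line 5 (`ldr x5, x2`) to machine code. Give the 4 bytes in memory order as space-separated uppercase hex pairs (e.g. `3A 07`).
00 00 A8 A3

5. ldr fields op=0xa3:8|rd=5:3|rs=2:3|pad=0:18 → word a3a80000h → 00 00 a8 a3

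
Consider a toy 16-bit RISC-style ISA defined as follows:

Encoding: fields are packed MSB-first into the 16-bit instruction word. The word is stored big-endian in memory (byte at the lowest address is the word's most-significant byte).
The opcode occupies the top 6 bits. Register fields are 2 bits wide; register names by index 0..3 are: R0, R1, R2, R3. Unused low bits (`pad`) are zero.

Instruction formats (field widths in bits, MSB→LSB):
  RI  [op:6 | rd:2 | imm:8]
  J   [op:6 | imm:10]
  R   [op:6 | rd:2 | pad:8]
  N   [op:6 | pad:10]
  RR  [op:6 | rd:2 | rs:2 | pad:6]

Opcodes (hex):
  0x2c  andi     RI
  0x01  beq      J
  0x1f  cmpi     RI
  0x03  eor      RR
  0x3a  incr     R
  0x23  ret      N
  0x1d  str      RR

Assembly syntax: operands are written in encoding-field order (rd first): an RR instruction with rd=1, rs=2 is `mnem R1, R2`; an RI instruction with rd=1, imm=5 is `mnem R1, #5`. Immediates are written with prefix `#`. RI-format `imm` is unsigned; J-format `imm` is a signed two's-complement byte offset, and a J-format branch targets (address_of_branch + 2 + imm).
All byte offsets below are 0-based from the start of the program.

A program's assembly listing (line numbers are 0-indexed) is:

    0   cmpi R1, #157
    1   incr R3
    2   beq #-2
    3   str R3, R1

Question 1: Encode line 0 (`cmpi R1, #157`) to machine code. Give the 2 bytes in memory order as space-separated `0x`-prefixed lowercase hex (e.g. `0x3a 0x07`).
0x7d 0x9d

L0: cmpi op=0x1f:6|rd=1:2|imm=157:8 ⇒ 0x7d9d ⇒ big 7d 9d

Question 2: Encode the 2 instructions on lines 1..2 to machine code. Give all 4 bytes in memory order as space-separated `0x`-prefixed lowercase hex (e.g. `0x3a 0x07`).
1. incr fields op=0x3a:6|rd=3:2|pad=0:8 → word eb00h → eb 00
2. beq fields op=0x1:6|imm=-2:10 → word 07feh → 07 fe

0xeb 0x00 0x07 0xfe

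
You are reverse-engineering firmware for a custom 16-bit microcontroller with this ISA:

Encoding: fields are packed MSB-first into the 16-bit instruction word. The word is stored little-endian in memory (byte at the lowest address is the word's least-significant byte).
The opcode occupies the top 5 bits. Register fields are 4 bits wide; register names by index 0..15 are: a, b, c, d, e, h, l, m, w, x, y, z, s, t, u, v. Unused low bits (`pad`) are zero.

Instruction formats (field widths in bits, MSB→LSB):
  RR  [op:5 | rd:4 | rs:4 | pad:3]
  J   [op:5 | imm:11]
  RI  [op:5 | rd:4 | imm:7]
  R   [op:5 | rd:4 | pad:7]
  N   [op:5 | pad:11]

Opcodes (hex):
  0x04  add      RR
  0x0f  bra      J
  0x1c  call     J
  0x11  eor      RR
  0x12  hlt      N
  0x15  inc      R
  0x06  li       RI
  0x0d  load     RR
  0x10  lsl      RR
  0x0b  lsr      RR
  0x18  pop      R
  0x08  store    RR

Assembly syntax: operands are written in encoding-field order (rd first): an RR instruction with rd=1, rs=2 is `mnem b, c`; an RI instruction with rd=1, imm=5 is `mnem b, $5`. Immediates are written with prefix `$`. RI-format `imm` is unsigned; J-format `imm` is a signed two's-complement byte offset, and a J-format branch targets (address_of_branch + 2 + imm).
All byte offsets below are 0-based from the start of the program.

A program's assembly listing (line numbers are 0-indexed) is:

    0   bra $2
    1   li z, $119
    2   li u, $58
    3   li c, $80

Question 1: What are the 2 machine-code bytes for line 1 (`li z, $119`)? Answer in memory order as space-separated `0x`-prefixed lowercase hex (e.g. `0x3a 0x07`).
0xf7 0x35

line 1 (li): pack op=0x6:5|rd=11:4|imm=119:7 = 0x35f7; little→ f7 35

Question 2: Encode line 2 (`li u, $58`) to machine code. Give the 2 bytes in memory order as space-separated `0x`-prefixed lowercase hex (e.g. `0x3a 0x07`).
line 2 (li): pack op=0x6:5|rd=14:4|imm=58:7 = 0x373a; little→ 3a 37

0x3a 0x37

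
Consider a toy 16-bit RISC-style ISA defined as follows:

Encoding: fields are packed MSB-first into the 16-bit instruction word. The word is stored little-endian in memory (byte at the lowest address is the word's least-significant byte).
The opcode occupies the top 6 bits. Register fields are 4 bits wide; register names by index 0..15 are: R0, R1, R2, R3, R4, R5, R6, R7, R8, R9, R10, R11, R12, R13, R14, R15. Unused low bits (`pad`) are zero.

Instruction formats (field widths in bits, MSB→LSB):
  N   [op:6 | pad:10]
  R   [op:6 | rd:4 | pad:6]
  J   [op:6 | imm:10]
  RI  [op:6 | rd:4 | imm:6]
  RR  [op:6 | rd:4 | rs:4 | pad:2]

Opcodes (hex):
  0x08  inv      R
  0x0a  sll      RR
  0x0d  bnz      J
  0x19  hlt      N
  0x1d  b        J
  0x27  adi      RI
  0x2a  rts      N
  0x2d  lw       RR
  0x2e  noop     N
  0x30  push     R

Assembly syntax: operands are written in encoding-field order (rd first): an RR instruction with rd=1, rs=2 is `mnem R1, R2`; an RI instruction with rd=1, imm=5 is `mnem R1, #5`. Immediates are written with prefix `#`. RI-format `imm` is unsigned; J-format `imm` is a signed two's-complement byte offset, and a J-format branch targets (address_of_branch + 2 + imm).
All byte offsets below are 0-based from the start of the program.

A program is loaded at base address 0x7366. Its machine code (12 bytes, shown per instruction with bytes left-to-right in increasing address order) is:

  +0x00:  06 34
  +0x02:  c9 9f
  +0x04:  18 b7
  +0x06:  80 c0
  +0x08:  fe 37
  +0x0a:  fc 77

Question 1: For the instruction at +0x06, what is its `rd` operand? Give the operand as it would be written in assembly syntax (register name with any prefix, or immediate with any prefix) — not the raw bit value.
off 0x06: read 80 c0 as little → 0xc080
  opcode bits[15:10]=0x30: push/R
  [9:6] rd=2 = R2

R2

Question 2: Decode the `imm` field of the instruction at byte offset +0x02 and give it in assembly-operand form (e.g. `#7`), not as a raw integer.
off 0x02: read c9 9f as little → 0x9fc9
  opcode bits[15:10]=0x27: adi/RI
  rd@[9:6]=0xf ⇒ R15
  imm@[5:0]=0x9 ⇒ #9

#9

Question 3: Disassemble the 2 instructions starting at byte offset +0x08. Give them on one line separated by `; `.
bnz #-2; b #-4

off 0x08: read fe 37 as little → 0x37fe
  op=0x37fe>>10=0xd ⇒ bnz (J)
  imm: (w>>0)&0x3ff=0x3fe (s10→-2) → #-2
off 0x0a: read fc 77 as little → 0x77fc
  op=0x77fc>>10=0x1d ⇒ b (J)
  imm: (w>>0)&0x3ff=0x3fc (s10→-4) → #-4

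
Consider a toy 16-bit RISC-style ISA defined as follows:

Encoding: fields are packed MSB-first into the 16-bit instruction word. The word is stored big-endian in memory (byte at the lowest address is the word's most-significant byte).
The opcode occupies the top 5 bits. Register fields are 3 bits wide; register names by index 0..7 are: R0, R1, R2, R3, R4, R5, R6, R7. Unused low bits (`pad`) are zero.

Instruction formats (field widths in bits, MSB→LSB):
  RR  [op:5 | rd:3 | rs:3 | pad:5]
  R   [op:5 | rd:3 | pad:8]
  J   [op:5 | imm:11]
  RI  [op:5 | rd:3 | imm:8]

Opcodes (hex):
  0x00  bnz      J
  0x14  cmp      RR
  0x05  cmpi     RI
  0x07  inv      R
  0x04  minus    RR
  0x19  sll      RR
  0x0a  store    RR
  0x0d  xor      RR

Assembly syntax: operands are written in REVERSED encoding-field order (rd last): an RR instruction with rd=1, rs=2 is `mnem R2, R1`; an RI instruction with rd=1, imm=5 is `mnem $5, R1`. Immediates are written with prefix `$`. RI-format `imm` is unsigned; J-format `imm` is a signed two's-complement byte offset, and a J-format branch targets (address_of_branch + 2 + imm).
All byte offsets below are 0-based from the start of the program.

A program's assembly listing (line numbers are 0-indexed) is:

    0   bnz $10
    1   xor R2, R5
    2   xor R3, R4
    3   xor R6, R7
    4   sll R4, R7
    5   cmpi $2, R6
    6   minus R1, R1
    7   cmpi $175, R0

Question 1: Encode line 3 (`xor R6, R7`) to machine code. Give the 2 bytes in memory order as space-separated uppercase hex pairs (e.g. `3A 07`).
6F C0

3. xor fields op=0xd:5|rd=7:3|rs=6:3|pad=0:5 → word 6fc0h → 6f c0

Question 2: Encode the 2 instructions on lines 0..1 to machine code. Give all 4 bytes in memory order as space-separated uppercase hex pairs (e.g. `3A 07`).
L0: bnz op=0x0:5|imm=10:11 ⇒ 0x000a ⇒ big 00 0a
L1: xor op=0xd:5|rd=5:3|rs=2:3|pad=0:5 ⇒ 0x6d40 ⇒ big 6d 40

00 0A 6D 40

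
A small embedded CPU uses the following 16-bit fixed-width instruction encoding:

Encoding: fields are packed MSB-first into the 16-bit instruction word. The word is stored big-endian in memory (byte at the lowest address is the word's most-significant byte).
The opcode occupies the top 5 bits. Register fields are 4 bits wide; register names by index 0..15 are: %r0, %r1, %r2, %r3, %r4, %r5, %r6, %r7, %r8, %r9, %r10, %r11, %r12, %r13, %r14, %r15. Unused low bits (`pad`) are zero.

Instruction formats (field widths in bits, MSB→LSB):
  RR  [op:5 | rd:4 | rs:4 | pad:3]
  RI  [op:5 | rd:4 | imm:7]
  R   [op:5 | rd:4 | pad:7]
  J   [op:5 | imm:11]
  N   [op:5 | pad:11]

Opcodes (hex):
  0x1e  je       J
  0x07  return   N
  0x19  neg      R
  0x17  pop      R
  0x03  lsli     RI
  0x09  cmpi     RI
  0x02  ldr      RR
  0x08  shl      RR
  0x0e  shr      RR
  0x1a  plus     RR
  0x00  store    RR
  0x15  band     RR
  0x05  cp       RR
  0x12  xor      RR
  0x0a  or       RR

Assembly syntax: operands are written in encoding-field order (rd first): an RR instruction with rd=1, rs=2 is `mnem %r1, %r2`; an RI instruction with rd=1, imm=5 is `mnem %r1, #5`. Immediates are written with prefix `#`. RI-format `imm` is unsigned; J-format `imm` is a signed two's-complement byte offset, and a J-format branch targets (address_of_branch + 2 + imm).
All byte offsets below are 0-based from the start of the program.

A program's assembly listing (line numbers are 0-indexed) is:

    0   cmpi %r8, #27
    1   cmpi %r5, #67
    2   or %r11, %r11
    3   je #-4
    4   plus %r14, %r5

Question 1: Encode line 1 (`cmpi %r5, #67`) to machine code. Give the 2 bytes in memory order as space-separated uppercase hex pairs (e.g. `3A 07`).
4A C3

line 1 (cmpi): pack op=0x9:5|rd=5:4|imm=67:7 = 0x4ac3; big→ 4a c3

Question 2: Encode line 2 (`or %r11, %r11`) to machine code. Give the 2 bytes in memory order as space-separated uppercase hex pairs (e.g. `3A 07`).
line 2 (or): pack op=0xa:5|rd=11:4|rs=11:4|pad=0:3 = 0x55d8; big→ 55 d8

55 D8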